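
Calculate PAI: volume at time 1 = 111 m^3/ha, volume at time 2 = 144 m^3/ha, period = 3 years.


PAI = (V2 - V1) / period = (144 - 111) / 3 = 33 / 3 = 11.00 m^3/ha/yr

11.00 m^3/ha/yr


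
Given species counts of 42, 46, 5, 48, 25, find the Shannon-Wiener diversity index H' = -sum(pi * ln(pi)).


Total N = 42 + 46 + 5 + 48 + 25 = 166
Per-species terms:
  p = 42/166 = 0.253012; ln(p) = -1.374318; p*ln(p) = 0.253012 * (-1.374318) = -0.347719
  p = 46/166 = 0.277108; ln(p) = -1.283348; p*ln(p) = 0.277108 * (-1.283348) = -0.355626
  p = 5/166 = 0.030120; ln(p) = -3.502566; p*ln(p) = 0.030120 * (-3.502566) = -0.105497
  p = 48/166 = 0.289157; ln(p) = -1.240785; p*ln(p) = 0.289157 * (-1.240785) = -0.358782
  p = 25/166 = 0.150602; ln(p) = -1.893115; p*ln(p) = 0.150602 * (-1.893115) = -0.285107
sum(p*ln(p)) = (-0.347719) + (-0.355626) + (-0.105497) + (-0.358782) + (-0.285107) = -1.452731
H' = -(-1.452731) = 1.452731 ≈ 1.4527

1.4527


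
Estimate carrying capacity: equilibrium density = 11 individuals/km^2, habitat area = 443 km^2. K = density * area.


K = 11 * 443 = 4873 individuals

4873 individuals


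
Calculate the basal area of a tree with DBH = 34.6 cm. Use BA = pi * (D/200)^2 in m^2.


D/200 = 34.6/200 = 0.173 m
(D/200)^2 = 0.173^2 = 0.029929
BA = 3.141593 * 0.029929 = 0.0940247 ≈ 0.0940 m^2

0.0940 m^2


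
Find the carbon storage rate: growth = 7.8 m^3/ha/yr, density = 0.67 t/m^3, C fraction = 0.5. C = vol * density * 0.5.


C = 7.8 * 0.67 * 0.5 = 2.613 ≈ 2.61 t C/ha/yr

2.61 t C/ha/yr


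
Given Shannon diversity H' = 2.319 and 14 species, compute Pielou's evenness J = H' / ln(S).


ln(14) = 2.63906
J = H' / ln(S) = 2.319 / 2.63906 = 0.878722 ≈ 0.8787

0.8787


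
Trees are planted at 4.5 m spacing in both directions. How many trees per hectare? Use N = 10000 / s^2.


N = 10000 / 4.5^2 = 10000 / 20.25 = 493.827 ≈ 494 trees/ha

494 trees/ha


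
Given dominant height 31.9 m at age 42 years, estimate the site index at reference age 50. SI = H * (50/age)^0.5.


50/42 = 1.19048
(1.19048)^0.5 = 1.09109
SI = 31.9 * 1.09109 = 34.8058 ≈ 34.8 m

34.8 m


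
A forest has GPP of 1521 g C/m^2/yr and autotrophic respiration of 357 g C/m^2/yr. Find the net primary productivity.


NPP = GPP - Ra = 1521 - 357 = 1164 g C/m^2/yr

1164 g C/m^2/yr


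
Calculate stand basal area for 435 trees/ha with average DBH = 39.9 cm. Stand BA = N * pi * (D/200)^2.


(D/200)^2 = (39.9/200)^2 = 0.1995^2 = 0.03980025
Individual BA = 3.141593 * 0.03980025 = 0.125036 m^2
Stand BA = 435 * 0.125036 = 54.3907 ≈ 54.39 m^2/ha

54.39 m^2/ha


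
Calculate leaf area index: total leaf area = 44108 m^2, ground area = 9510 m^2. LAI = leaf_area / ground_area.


LAI = 44108 / 9510 = 4.6381 ≈ 4.64

4.64


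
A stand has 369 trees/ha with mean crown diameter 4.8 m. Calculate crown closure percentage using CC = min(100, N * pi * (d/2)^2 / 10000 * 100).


(d/2)^2 = (4.8/2)^2 = 2.4^2 = 5.76
Crown area = 3.141593 * 5.76 = 18.0956 m^2
N * area / 10000 * 100 = 369 * 18.0956 / 10000 * 100 = 66.7728
CC = min(100, 66.7728) = 66.7728 ≈ 66.8%

66.8%


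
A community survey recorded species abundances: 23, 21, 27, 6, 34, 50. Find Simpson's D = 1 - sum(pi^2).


Total N = 23 + 21 + 27 + 6 + 34 + 50 = 161
Per-species terms:
  p = 23/161 = 0.142857; p^2 = 0.142857^2 = 0.020408
  p = 21/161 = 0.130435; p^2 = 0.130435^2 = 0.017013
  p = 27/161 = 0.167702; p^2 = 0.167702^2 = 0.028124
  p = 6/161 = 0.037267; p^2 = 0.037267^2 = 0.001389
  p = 34/161 = 0.211180; p^2 = 0.211180^2 = 0.044597
  p = 50/161 = 0.310559; p^2 = 0.310559^2 = 0.096447
sum(p^2) = 0.020408 + 0.017013 + 0.028124 + 0.001389 + 0.044597 + 0.096447 = 0.207978
D = 1 - 0.207978 = 0.792022 ≈ 0.7920

0.7920


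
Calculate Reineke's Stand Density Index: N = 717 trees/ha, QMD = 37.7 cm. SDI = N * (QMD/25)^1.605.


QMD/25 = 37.7/25 = 1.508
(1.508)^1.605 = exp(1.605 * ln(1.508)) = exp(1.605 * 0.410784) = exp(0.659308) = 1.93345
SDI = 717 * 1.93345 = 1386.28 ≈ 1386

1386


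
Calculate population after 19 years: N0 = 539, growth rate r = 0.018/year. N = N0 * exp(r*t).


r*t = 0.018 * 19 = 0.342
exp(0.342) = 1.40776
N = 539 * 1.40776 = 758.783 ≈ 759

759


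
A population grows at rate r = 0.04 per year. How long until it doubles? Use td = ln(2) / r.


td = ln(2) / 0.04 = 0.693147 / 0.04 = 17.3287 ≈ 17.3 years

17.3 years


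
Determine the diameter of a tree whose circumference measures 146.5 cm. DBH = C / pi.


DBH = C / pi = 146.5 / 3.141593 = 46.6324 ≈ 46.63 cm

46.63 cm


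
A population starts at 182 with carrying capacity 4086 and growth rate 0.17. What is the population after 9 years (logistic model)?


(K - N0)/N0 = (4086 - 182)/182 = 3904/182 = 21.4505
r*t = 0.17 * 9 = 1.53; exp(-1.53) = 0.216536
21.4505 * 0.216536 = 4.64481
1 + 4.64481 = 5.64481
N = 4086 / 5.64481 = 723.851 ≈ 724

724


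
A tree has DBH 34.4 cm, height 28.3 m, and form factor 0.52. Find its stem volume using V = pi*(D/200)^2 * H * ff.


(D/200)^2 = (34.4/200)^2 = 0.172^2 = 0.029584
BA = 3.141593 * 0.029584 = 0.0929409 m^2
V = 0.0929409 * 28.3 * 0.52 = 1.36772 ≈ 1.368 m^3

1.368 m^3


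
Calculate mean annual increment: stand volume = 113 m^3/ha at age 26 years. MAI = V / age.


MAI = 113 / 26 = 4.3462 ≈ 4.35 m^3/ha/yr

4.35 m^3/ha/yr


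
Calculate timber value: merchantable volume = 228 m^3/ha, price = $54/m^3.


Value = 228 * 54 = $12312/ha

$12312/ha


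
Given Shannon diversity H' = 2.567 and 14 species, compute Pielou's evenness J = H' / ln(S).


ln(14) = 2.63906
J = H' / ln(S) = 2.567 / 2.63906 = 0.972695 ≈ 0.9727

0.9727


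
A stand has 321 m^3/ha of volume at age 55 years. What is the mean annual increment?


MAI = 321 / 55 = 5.8364 ≈ 5.84 m^3/ha/yr

5.84 m^3/ha/yr


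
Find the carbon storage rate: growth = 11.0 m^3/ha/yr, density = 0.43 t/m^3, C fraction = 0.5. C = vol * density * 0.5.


C = 11.0 * 0.43 * 0.5 = 2.365 ≈ 2.37 t C/ha/yr

2.37 t C/ha/yr


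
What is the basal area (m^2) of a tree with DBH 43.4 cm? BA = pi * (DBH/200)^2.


D/200 = 43.4/200 = 0.217 m
(D/200)^2 = 0.217^2 = 0.047089
BA = 3.141593 * 0.047089 = 0.147934 ≈ 0.1479 m^2

0.1479 m^2


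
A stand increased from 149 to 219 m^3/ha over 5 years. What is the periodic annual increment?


PAI = (V2 - V1) / period = (219 - 149) / 5 = 70 / 5 = 14.00 m^3/ha/yr

14.00 m^3/ha/yr


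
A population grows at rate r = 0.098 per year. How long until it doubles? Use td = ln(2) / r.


td = ln(2) / 0.098 = 0.693147 / 0.098 = 7.07293 ≈ 7.1 years

7.1 years


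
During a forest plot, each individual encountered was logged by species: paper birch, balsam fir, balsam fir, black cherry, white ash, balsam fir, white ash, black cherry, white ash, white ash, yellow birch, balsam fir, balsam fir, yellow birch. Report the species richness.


Total individuals logged = 14
Distinct species (count of individuals): paper birch (1), balsam fir (5), black cherry (2), white ash (4), yellow birch (2)
Species richness = number of distinct species = 5

5


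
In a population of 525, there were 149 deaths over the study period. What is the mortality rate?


Mortality rate = 149 / 525 = 0.283810 ≈ 0.2838

0.2838


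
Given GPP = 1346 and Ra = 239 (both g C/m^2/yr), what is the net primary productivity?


NPP = GPP - Ra = 1346 - 239 = 1107 g C/m^2/yr

1107 g C/m^2/yr


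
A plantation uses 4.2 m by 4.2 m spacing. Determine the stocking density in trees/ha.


N = 10000 / 4.2^2 = 10000 / 17.64 = 566.893 ≈ 567 trees/ha

567 trees/ha


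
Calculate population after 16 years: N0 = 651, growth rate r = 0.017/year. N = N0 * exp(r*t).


r*t = 0.017 * 16 = 0.272
exp(0.272) = 1.31259
N = 651 * 1.31259 = 854.496 ≈ 854

854


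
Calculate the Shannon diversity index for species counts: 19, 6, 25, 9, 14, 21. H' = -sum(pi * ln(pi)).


Total N = 19 + 6 + 25 + 9 + 14 + 21 = 94
Per-species terms:
  p = 19/94 = 0.202128; ln(p) = -1.598854; p*ln(p) = 0.202128 * (-1.598854) = -0.323173
  p = 6/94 = 0.063830; ln(p) = -2.751532; p*ln(p) = 0.063830 * (-2.751532) = -0.175630
  p = 25/94 = 0.265957; ln(p) = -1.324421; p*ln(p) = 0.265957 * (-1.324421) = -0.352239
  p = 9/94 = 0.095745; ln(p) = -2.346067; p*ln(p) = 0.095745 * (-2.346067) = -0.224624
  p = 14/94 = 0.148936; ln(p) = -1.904239; p*ln(p) = 0.148936 * (-1.904239) = -0.283610
  p = 21/94 = 0.223404; ln(p) = -1.498773; p*ln(p) = 0.223404 * (-1.498773) = -0.334832
sum(p*ln(p)) = (-0.323173) + (-0.175630) + (-0.352239) + (-0.224624) + (-0.283610) + (-0.334832) = -1.694108
H' = -(-1.694108) = 1.694108 ≈ 1.6941

1.6941


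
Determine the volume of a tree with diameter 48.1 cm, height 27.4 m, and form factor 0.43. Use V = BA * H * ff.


(D/200)^2 = (48.1/200)^2 = 0.2405^2 = 0.05784025
BA = 3.141593 * 0.05784025 = 0.181711 m^2
V = 0.181711 * 27.4 * 0.43 = 2.14092 ≈ 2.141 m^3

2.141 m^3


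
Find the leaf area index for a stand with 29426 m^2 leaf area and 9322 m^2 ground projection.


LAI = 29426 / 9322 = 3.1566 ≈ 3.16

3.16


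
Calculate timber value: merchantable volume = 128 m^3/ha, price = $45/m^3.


Value = 128 * 45 = $5760/ha

$5760/ha


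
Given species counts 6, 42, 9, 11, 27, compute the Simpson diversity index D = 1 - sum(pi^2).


Total N = 6 + 42 + 9 + 11 + 27 = 95
Per-species terms:
  p = 6/95 = 0.063158; p^2 = 0.063158^2 = 0.003989
  p = 42/95 = 0.442105; p^2 = 0.442105^2 = 0.195457
  p = 9/95 = 0.094737; p^2 = 0.094737^2 = 0.008975
  p = 11/95 = 0.115789; p^2 = 0.115789^2 = 0.013407
  p = 27/95 = 0.284211; p^2 = 0.284211^2 = 0.080776
sum(p^2) = 0.003989 + 0.195457 + 0.008975 + 0.013407 + 0.080776 = 0.302604
D = 1 - 0.302604 = 0.697396 ≈ 0.6974

0.6974


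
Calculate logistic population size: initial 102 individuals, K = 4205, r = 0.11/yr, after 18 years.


(K - N0)/N0 = (4205 - 102)/102 = 4103/102 = 40.2255
r*t = 0.11 * 18 = 1.98; exp(-1.98) = 0.138069
40.2255 * 0.138069 = 5.55389
1 + 5.55389 = 6.55389
N = 4205 / 6.55389 = 641.604 ≈ 642

642


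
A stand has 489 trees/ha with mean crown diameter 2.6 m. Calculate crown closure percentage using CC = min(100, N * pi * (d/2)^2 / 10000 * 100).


(d/2)^2 = (2.6/2)^2 = 1.3^2 = 1.69
Crown area = 3.141593 * 1.69 = 5.30929 m^2
N * area / 10000 * 100 = 489 * 5.30929 / 10000 * 100 = 25.9624
CC = min(100, 25.9624) = 25.9624 ≈ 26.0%

26.0%


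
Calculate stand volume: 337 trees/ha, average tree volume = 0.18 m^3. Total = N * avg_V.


V_stand = 337 * 0.18 = 60.66 ≈ 60.7 m^3/ha

60.7 m^3/ha


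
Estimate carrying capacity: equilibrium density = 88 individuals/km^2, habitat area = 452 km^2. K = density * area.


K = 88 * 452 = 39776 individuals

39776 individuals


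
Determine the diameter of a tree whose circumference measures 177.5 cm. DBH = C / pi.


DBH = C / pi = 177.5 / 3.141593 = 56.5000 ≈ 56.50 cm

56.50 cm


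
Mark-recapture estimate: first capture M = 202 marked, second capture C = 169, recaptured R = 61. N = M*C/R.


N = M * C / R = 202 * 169 / 61 = 34138 / 61 = 559.64 ≈ 560

560 individuals


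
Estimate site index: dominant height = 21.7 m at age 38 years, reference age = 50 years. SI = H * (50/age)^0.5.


50/38 = 1.31579
(1.31579)^0.5 = 1.14708
SI = 21.7 * 1.14708 = 24.8916 ≈ 24.9 m

24.9 m


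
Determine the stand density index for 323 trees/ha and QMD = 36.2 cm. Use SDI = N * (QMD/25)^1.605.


QMD/25 = 36.2/25 = 1.448
(1.448)^1.605 = exp(1.605 * ln(1.448)) = exp(1.605 * 0.370183) = exp(0.594144) = 1.81148
SDI = 323 * 1.81148 = 585.108 ≈ 585

585


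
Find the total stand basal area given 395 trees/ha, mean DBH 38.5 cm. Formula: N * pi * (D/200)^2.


(D/200)^2 = (38.5/200)^2 = 0.1925^2 = 0.03705625
Individual BA = 3.141593 * 0.03705625 = 0.116416 m^2
Stand BA = 395 * 0.116416 = 45.9843 ≈ 45.98 m^2/ha

45.98 m^2/ha


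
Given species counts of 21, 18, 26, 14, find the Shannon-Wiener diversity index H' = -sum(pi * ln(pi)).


Total N = 21 + 18 + 26 + 14 = 79
Per-species terms:
  p = 21/79 = 0.265823; ln(p) = -1.324925; p*ln(p) = 0.265823 * (-1.324925) = -0.352196
  p = 18/79 = 0.227848; ln(p) = -1.479077; p*ln(p) = 0.227848 * (-1.479077) = -0.337005
  p = 26/79 = 0.329114; ln(p) = -1.111351; p*ln(p) = 0.329114 * (-1.111351) = -0.365761
  p = 14/79 = 0.177215; ln(p) = -1.730392; p*ln(p) = 0.177215 * (-1.730392) = -0.306651
sum(p*ln(p)) = (-0.352196) + (-0.337005) + (-0.365761) + (-0.306651) = -1.361613
H' = -(-1.361613) = 1.361613 ≈ 1.3616

1.3616


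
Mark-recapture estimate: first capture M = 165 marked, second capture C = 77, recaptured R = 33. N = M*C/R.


N = M * C / R = 165 * 77 / 33 = 12705 / 33 = 385

385 individuals


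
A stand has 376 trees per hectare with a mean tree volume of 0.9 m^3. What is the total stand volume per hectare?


V_stand = 376 * 0.9 = 338.4 m^3/ha

338.4 m^3/ha


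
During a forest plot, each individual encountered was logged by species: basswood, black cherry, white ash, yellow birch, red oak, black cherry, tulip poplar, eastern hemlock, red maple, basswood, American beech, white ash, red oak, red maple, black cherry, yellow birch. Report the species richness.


Total individuals logged = 16
Distinct species (count of individuals): basswood (2), black cherry (3), white ash (2), yellow birch (2), red oak (2), tulip poplar (1), eastern hemlock (1), red maple (2), American beech (1)
Species richness = number of distinct species = 9

9


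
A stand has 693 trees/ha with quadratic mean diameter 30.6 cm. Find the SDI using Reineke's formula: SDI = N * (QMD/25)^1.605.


QMD/25 = 30.6/25 = 1.224
(1.224)^1.605 = exp(1.605 * ln(1.224)) = exp(1.605 * 0.202124) = exp(0.324409) = 1.38321
SDI = 693 * 1.38321 = 958.565 ≈ 959

959


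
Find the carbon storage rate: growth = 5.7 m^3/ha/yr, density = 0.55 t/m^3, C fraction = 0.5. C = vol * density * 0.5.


C = 5.7 * 0.55 * 0.5 = 1.5675 ≈ 1.57 t C/ha/yr

1.57 t C/ha/yr


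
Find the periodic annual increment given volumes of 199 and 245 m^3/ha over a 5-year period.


PAI = (V2 - V1) / period = (245 - 199) / 5 = 46 / 5 = 9.20 m^3/ha/yr

9.20 m^3/ha/yr


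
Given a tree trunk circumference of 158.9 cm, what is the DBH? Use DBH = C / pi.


DBH = C / pi = 158.9 / 3.141593 = 50.5794 ≈ 50.58 cm

50.58 cm


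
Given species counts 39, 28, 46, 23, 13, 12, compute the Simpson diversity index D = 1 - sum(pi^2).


Total N = 39 + 28 + 46 + 23 + 13 + 12 = 161
Per-species terms:
  p = 39/161 = 0.242236; p^2 = 0.242236^2 = 0.058678
  p = 28/161 = 0.173913; p^2 = 0.173913^2 = 0.030246
  p = 46/161 = 0.285714; p^2 = 0.285714^2 = 0.081632
  p = 23/161 = 0.142857; p^2 = 0.142857^2 = 0.020408
  p = 13/161 = 0.080745; p^2 = 0.080745^2 = 0.006520
  p = 12/161 = 0.074534; p^2 = 0.074534^2 = 0.005555
sum(p^2) = 0.058678 + 0.030246 + 0.081632 + 0.020408 + 0.006520 + 0.005555 = 0.203039
D = 1 - 0.203039 = 0.796961 ≈ 0.7970

0.7970


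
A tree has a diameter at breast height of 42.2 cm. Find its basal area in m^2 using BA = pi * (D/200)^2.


D/200 = 42.2/200 = 0.211 m
(D/200)^2 = 0.211^2 = 0.044521
BA = 3.141593 * 0.044521 = 0.139867 ≈ 0.1399 m^2

0.1399 m^2


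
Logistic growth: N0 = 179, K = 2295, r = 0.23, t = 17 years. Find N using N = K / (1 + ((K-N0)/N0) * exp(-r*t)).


(K - N0)/N0 = (2295 - 179)/179 = 2116/179 = 11.8212
r*t = 0.23 * 17 = 3.91; exp(-3.91) = 0.0200405
11.8212 * 0.0200405 = 0.236903
1 + 0.236903 = 1.23690
N = 2295 / 1.23690 = 1855.45 ≈ 1855

1855


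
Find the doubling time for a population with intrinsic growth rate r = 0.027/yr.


td = ln(2) / 0.027 = 0.693147 / 0.027 = 25.6721 ≈ 25.7 years

25.7 years


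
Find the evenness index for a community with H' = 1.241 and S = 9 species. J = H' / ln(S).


ln(9) = 2.19722
J = H' / ln(S) = 1.241 / 2.19722 = 0.564805 ≈ 0.5648

0.5648


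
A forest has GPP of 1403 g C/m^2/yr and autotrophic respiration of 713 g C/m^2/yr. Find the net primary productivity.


NPP = GPP - Ra = 1403 - 713 = 690 g C/m^2/yr

690 g C/m^2/yr


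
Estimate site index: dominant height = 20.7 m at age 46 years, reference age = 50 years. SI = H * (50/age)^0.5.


50/46 = 1.08696
(1.08696)^0.5 = 1.04257
SI = 20.7 * 1.04257 = 21.5812 ≈ 21.6 m

21.6 m


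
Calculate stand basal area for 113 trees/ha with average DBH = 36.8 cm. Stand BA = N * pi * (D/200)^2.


(D/200)^2 = (36.8/200)^2 = 0.184^2 = 0.033856
Individual BA = 3.141593 * 0.033856 = 0.106362 m^2
Stand BA = 113 * 0.106362 = 12.0189 ≈ 12.02 m^2/ha

12.02 m^2/ha


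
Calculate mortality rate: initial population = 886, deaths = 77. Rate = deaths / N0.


Mortality rate = 77 / 886 = 0.086907 ≈ 0.0869

0.0869


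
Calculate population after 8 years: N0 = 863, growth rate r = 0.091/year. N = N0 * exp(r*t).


r*t = 0.091 * 8 = 0.728
exp(0.728) = 2.07093
N = 863 * 2.07093 = 1787.21 ≈ 1787

1787


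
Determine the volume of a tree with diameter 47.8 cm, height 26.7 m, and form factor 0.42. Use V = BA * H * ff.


(D/200)^2 = (47.8/200)^2 = 0.239^2 = 0.057121
BA = 3.141593 * 0.057121 = 0.179451 m^2
V = 0.179451 * 26.7 * 0.42 = 2.01236 ≈ 2.012 m^3

2.012 m^3


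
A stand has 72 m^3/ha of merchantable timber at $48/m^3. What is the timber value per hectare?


Value = 72 * 48 = $3456/ha

$3456/ha


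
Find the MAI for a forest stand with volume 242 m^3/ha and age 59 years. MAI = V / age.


MAI = 242 / 59 = 4.1017 ≈ 4.10 m^3/ha/yr

4.10 m^3/ha/yr


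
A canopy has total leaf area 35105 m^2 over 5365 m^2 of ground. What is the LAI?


LAI = 35105 / 5365 = 6.5433 ≈ 6.54

6.54


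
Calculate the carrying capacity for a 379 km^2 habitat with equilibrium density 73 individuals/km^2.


K = 73 * 379 = 27667 individuals

27667 individuals


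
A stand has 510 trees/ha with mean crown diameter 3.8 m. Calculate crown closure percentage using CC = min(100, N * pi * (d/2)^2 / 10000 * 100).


(d/2)^2 = (3.8/2)^2 = 1.9^2 = 3.61
Crown area = 3.141593 * 3.61 = 11.3412 m^2
N * area / 10000 * 100 = 510 * 11.3412 / 10000 * 100 = 57.8401
CC = min(100, 57.8401) = 57.8401 ≈ 57.8%

57.8%


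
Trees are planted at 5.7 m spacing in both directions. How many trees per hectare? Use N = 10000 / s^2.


N = 10000 / 5.7^2 = 10000 / 32.49 = 307.787 ≈ 308 trees/ha

308 trees/ha


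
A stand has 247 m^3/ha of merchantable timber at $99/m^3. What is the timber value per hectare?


Value = 247 * 99 = $24453/ha

$24453/ha


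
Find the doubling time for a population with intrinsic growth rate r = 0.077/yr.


td = ln(2) / 0.077 = 0.693147 / 0.077 = 9.00191 ≈ 9.0 years

9.0 years


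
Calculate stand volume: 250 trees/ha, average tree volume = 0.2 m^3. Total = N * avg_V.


V_stand = 250 * 0.2 = 50.0 m^3/ha

50.0 m^3/ha


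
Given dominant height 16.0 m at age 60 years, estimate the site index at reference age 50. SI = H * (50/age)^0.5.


50/60 = 0.833333
(0.833333)^0.5 = 0.912871
SI = 16.0 * 0.912871 = 14.6059 ≈ 14.6 m

14.6 m


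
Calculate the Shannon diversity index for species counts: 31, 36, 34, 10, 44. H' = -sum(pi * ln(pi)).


Total N = 31 + 36 + 34 + 10 + 44 = 155
Per-species terms:
  p = 31/155 = 0.200000; ln(p) = -1.609438; p*ln(p) = 0.200000 * (-1.609438) = -0.321888
  p = 36/155 = 0.232258; ln(p) = -1.459906; p*ln(p) = 0.232258 * (-1.459906) = -0.339075
  p = 34/155 = 0.219355; ln(p) = -1.517064; p*ln(p) = 0.219355 * (-1.517064) = -0.332776
  p = 10/155 = 0.064516; ln(p) = -2.740842; p*ln(p) = 0.064516 * (-2.740842) = -0.176828
  p = 44/155 = 0.283871; ln(p) = -1.259235; p*ln(p) = 0.283871 * (-1.259235) = -0.357460
sum(p*ln(p)) = (-0.321888) + (-0.339075) + (-0.332776) + (-0.176828) + (-0.357460) = -1.528027
H' = -(-1.528027) = 1.528027 ≈ 1.5280

1.5280


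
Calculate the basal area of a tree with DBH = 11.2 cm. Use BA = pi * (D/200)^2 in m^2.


D/200 = 11.2/200 = 0.056 m
(D/200)^2 = 0.056^2 = 0.003136
BA = 3.141593 * 0.003136 = 0.00985204 ≈ 0.0099 m^2

0.0099 m^2


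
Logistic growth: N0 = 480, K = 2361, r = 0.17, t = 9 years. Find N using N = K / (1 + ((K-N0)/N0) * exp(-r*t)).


(K - N0)/N0 = (2361 - 480)/480 = 1881/480 = 3.91875
r*t = 0.17 * 9 = 1.53; exp(-1.53) = 0.216536
3.91875 * 0.216536 = 0.848550
1 + 0.848550 = 1.84855
N = 2361 / 1.84855 = 1277.22 ≈ 1277

1277


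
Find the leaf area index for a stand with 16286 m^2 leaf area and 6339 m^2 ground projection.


LAI = 16286 / 6339 = 2.5692 ≈ 2.57

2.57


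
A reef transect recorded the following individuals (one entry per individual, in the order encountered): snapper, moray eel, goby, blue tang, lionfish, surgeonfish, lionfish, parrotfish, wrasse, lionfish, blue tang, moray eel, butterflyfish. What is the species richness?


Total individuals logged = 13
Distinct species (count of individuals): snapper (1), moray eel (2), goby (1), blue tang (2), lionfish (3), surgeonfish (1), parrotfish (1), wrasse (1), butterflyfish (1)
Species richness = number of distinct species = 9

9


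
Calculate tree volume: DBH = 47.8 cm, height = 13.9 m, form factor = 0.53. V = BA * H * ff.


(D/200)^2 = (47.8/200)^2 = 0.239^2 = 0.057121
BA = 3.141593 * 0.057121 = 0.179451 m^2
V = 0.179451 * 13.9 * 0.53 = 1.32202 ≈ 1.322 m^3

1.322 m^3


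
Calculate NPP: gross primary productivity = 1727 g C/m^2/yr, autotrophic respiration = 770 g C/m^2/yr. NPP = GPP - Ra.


NPP = GPP - Ra = 1727 - 770 = 957 g C/m^2/yr

957 g C/m^2/yr


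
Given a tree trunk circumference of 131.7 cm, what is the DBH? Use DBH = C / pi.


DBH = C / pi = 131.7 / 3.141593 = 41.9214 ≈ 41.92 cm

41.92 cm


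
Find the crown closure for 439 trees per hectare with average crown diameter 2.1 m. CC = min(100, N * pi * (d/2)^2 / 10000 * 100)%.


(d/2)^2 = (2.1/2)^2 = 1.05^2 = 1.1025
Crown area = 3.141593 * 1.1025 = 3.46361 m^2
N * area / 10000 * 100 = 439 * 3.46361 / 10000 * 100 = 15.2052
CC = min(100, 15.2052) = 15.2052 ≈ 15.2%

15.2%


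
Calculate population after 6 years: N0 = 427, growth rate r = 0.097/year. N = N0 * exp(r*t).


r*t = 0.097 * 6 = 0.582
exp(0.582) = 1.78961
N = 427 * 1.78961 = 764.163 ≈ 764

764


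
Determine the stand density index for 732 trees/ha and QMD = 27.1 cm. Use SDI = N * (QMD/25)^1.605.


QMD/25 = 27.1/25 = 1.084
(1.084)^1.605 = exp(1.605 * ln(1.084)) = exp(1.605 * 0.0806579) = exp(0.129456) = 1.13821
SDI = 732 * 1.13821 = 833.170 ≈ 833

833


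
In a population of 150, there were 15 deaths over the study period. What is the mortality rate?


Mortality rate = 15 / 150 = 0.1000

0.1000


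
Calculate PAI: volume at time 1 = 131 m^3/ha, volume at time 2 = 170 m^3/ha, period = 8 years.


PAI = (V2 - V1) / period = (170 - 131) / 8 = 39 / 8 = 4.8750 ≈ 4.88 m^3/ha/yr

4.88 m^3/ha/yr


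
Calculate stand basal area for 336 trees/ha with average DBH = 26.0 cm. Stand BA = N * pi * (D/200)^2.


(D/200)^2 = (26.0/200)^2 = 0.13^2 = 0.0169
Individual BA = 3.141593 * 0.0169 = 0.0530929 m^2
Stand BA = 336 * 0.0530929 = 17.8392 ≈ 17.84 m^2/ha

17.84 m^2/ha


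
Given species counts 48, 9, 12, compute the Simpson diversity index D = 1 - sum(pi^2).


Total N = 48 + 9 + 12 = 69
Per-species terms:
  p = 48/69 = 0.695652; p^2 = 0.695652^2 = 0.483932
  p = 9/69 = 0.130435; p^2 = 0.130435^2 = 0.017013
  p = 12/69 = 0.173913; p^2 = 0.173913^2 = 0.030246
sum(p^2) = 0.483932 + 0.017013 + 0.030246 = 0.531191
D = 1 - 0.531191 = 0.468809 ≈ 0.4688

0.4688


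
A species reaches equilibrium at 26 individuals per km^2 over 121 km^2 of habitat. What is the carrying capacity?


K = 26 * 121 = 3146 individuals

3146 individuals


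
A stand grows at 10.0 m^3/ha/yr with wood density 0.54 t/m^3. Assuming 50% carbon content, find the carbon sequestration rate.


C = 10.0 * 0.54 * 0.5 = 2.70 t C/ha/yr

2.70 t C/ha/yr


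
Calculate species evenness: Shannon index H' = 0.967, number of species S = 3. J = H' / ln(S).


ln(3) = 1.09861
J = H' / ln(S) = 0.967 / 1.09861 = 0.880203 ≈ 0.8802

0.8802


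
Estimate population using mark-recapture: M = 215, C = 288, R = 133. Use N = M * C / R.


N = M * C / R = 215 * 288 / 133 = 61920 / 133 = 465.56 ≈ 466

466 individuals


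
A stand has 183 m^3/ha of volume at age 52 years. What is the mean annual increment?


MAI = 183 / 52 = 3.5192 ≈ 3.52 m^3/ha/yr

3.52 m^3/ha/yr


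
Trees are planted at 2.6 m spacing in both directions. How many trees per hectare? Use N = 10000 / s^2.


N = 10000 / 2.6^2 = 10000 / 6.76 = 1479.29 ≈ 1479 trees/ha

1479 trees/ha


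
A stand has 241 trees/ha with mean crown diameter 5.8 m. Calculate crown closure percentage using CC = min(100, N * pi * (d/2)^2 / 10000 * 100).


(d/2)^2 = (5.8/2)^2 = 2.9^2 = 8.41
Crown area = 3.141593 * 8.41 = 26.4208 m^2
N * area / 10000 * 100 = 241 * 26.4208 / 10000 * 100 = 63.6741
CC = min(100, 63.6741) = 63.6741 ≈ 63.7%

63.7%


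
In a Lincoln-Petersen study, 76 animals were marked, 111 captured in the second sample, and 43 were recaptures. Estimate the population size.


N = M * C / R = 76 * 111 / 43 = 8436 / 43 = 196.19 ≈ 196

196 individuals


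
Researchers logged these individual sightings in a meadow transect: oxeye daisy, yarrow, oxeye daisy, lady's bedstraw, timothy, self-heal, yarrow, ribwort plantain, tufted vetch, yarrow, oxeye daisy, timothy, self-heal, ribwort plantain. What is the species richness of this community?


Total individuals logged = 14
Distinct species (count of individuals): oxeye daisy (3), yarrow (3), lady's bedstraw (1), timothy (2), self-heal (2), ribwort plantain (2), tufted vetch (1)
Species richness = number of distinct species = 7

7


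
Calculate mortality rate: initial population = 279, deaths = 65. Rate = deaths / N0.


Mortality rate = 65 / 279 = 0.232975 ≈ 0.2330

0.2330


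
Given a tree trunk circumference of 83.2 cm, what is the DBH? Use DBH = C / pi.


DBH = C / pi = 83.2 / 3.141593 = 26.4834 ≈ 26.48 cm

26.48 cm


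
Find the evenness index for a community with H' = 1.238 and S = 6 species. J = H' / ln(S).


ln(6) = 1.79176
J = H' / ln(S) = 1.238 / 1.79176 = 0.690941 ≈ 0.6909

0.6909


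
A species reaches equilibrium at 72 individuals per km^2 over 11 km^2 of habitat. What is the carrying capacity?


K = 72 * 11 = 792 individuals

792 individuals


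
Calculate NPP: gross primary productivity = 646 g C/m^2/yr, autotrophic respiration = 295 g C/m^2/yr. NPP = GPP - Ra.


NPP = GPP - Ra = 646 - 295 = 351 g C/m^2/yr

351 g C/m^2/yr


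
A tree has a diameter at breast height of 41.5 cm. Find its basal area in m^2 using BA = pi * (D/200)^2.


D/200 = 41.5/200 = 0.2075 m
(D/200)^2 = 0.2075^2 = 0.04305625
BA = 3.141593 * 0.04305625 = 0.135265 ≈ 0.1353 m^2

0.1353 m^2


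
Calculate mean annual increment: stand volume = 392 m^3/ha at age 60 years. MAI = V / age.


MAI = 392 / 60 = 6.5333 ≈ 6.53 m^3/ha/yr

6.53 m^3/ha/yr


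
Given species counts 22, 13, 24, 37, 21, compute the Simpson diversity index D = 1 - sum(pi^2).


Total N = 22 + 13 + 24 + 37 + 21 = 117
Per-species terms:
  p = 22/117 = 0.188034; p^2 = 0.188034^2 = 0.035357
  p = 13/117 = 0.111111; p^2 = 0.111111^2 = 0.012346
  p = 24/117 = 0.205128; p^2 = 0.205128^2 = 0.042077
  p = 37/117 = 0.316239; p^2 = 0.316239^2 = 0.100007
  p = 21/117 = 0.179487; p^2 = 0.179487^2 = 0.032216
sum(p^2) = 0.035357 + 0.012346 + 0.042077 + 0.100007 + 0.032216 = 0.222003
D = 1 - 0.222003 = 0.777997 ≈ 0.7780

0.7780


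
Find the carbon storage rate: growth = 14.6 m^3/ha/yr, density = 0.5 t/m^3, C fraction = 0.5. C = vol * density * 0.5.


C = 14.6 * 0.5 * 0.5 = 3.65 t C/ha/yr

3.65 t C/ha/yr


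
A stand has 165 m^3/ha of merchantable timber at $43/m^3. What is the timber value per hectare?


Value = 165 * 43 = $7095/ha

$7095/ha


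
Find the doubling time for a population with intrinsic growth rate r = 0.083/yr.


td = ln(2) / 0.083 = 0.693147 / 0.083 = 8.35117 ≈ 8.4 years

8.4 years


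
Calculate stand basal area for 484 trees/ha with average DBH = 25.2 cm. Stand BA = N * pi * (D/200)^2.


(D/200)^2 = (25.2/200)^2 = 0.126^2 = 0.015876
Individual BA = 3.141593 * 0.015876 = 0.0498759 m^2
Stand BA = 484 * 0.0498759 = 24.1399 ≈ 24.14 m^2/ha

24.14 m^2/ha


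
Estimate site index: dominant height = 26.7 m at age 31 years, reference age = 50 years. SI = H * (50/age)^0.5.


50/31 = 1.61290
(1.61290)^0.5 = 1.27000
SI = 26.7 * 1.27000 = 33.9090 ≈ 33.9 m

33.9 m


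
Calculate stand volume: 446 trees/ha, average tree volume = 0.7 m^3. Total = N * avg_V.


V_stand = 446 * 0.7 = 312.2 m^3/ha

312.2 m^3/ha


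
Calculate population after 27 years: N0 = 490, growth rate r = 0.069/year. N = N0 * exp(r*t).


r*t = 0.069 * 27 = 1.863
exp(1.863) = 6.44304
N = 490 * 6.44304 = 3157.09 ≈ 3157

3157


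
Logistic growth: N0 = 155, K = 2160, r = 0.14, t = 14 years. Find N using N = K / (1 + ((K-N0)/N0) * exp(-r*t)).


(K - N0)/N0 = (2160 - 155)/155 = 2005/155 = 12.9355
r*t = 0.14 * 14 = 1.96; exp(-1.96) = 0.140858
12.9355 * 0.140858 = 1.82207
1 + 1.82207 = 2.82207
N = 2160 / 2.82207 = 765.396 ≈ 765

765


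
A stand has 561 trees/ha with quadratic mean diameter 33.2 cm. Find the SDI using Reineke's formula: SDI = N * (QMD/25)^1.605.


QMD/25 = 33.2/25 = 1.328
(1.328)^1.605 = exp(1.605 * ln(1.328)) = exp(1.605 * 0.283674) = exp(0.455297) = 1.57664
SDI = 561 * 1.57664 = 884.495 ≈ 884

884


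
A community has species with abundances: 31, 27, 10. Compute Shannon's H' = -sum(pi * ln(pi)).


Total N = 31 + 27 + 10 = 68
Per-species terms:
  p = 31/68 = 0.455882; ln(p) = -0.785521; p*ln(p) = 0.455882 * (-0.785521) = -0.358105
  p = 27/68 = 0.397059; ln(p) = -0.923670; p*ln(p) = 0.397059 * (-0.923670) = -0.366751
  p = 10/68 = 0.147059; ln(p) = -1.916921; p*ln(p) = 0.147059 * (-1.916921) = -0.281900
sum(p*ln(p)) = (-0.358105) + (-0.366751) + (-0.281900) = -1.006756
H' = -(-1.006756) = 1.006756 ≈ 1.0068

1.0068


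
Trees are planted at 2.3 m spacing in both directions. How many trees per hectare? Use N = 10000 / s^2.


N = 10000 / 2.3^2 = 10000 / 5.29 = 1890.36 ≈ 1890 trees/ha

1890 trees/ha


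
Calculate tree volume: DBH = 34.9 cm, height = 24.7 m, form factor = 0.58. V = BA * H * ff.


(D/200)^2 = (34.9/200)^2 = 0.1745^2 = 0.03045025
BA = 3.141593 * 0.03045025 = 0.0956623 m^2
V = 0.0956623 * 24.7 * 0.58 = 1.37046 ≈ 1.370 m^3

1.370 m^3


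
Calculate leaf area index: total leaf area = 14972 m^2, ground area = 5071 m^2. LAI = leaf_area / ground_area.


LAI = 14972 / 5071 = 2.9525 ≈ 2.95

2.95


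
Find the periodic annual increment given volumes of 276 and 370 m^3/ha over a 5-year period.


PAI = (V2 - V1) / period = (370 - 276) / 5 = 94 / 5 = 18.80 m^3/ha/yr

18.80 m^3/ha/yr


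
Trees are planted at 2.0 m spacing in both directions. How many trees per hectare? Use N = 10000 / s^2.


N = 10000 / 2.0^2 = 10000 / 4 = 2500.00 ≈ 2500 trees/ha

2500 trees/ha


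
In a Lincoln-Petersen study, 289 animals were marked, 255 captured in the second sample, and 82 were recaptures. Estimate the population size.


N = M * C / R = 289 * 255 / 82 = 73695 / 82 = 898.72 ≈ 899

899 individuals


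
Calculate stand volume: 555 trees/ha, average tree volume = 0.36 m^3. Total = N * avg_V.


V_stand = 555 * 0.36 = 199.8 m^3/ha

199.8 m^3/ha


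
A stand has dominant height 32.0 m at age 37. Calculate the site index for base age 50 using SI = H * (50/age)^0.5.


50/37 = 1.35135
(1.35135)^0.5 = 1.16248
SI = 32.0 * 1.16248 = 37.1994 ≈ 37.2 m

37.2 m


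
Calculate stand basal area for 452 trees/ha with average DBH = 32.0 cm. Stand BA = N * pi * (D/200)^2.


(D/200)^2 = (32.0/200)^2 = 0.16^2 = 0.0256
Individual BA = 3.141593 * 0.0256 = 0.0804248 m^2
Stand BA = 452 * 0.0804248 = 36.3520 ≈ 36.35 m^2/ha

36.35 m^2/ha


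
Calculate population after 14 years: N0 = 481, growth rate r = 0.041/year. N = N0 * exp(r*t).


r*t = 0.041 * 14 = 0.574
exp(0.574) = 1.77535
N = 481 * 1.77535 = 853.943 ≈ 854

854


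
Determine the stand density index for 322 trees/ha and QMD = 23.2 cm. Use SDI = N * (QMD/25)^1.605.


QMD/25 = 23.2/25 = 0.928
(0.928)^1.605 = exp(1.605 * ln(0.928)) = exp(1.605 * (-0.0747235)) = exp(-0.119931) = 0.886982
SDI = 322 * 0.886982 = 285.608 ≈ 286

286


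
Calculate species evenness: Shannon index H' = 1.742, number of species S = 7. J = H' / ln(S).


ln(7) = 1.94591
J = H' / ln(S) = 1.742 / 1.94591 = 0.895211 ≈ 0.8952

0.8952


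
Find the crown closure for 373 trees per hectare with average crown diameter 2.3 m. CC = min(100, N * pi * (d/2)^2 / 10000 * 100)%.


(d/2)^2 = (2.3/2)^2 = 1.15^2 = 1.3225
Crown area = 3.141593 * 1.3225 = 4.15476 m^2
N * area / 10000 * 100 = 373 * 4.15476 / 10000 * 100 = 15.4973
CC = min(100, 15.4973) = 15.4973 ≈ 15.5%

15.5%


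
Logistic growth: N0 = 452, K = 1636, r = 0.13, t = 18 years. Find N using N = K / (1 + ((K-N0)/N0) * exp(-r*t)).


(K - N0)/N0 = (1636 - 452)/452 = 1184/452 = 2.61947
r*t = 0.13 * 18 = 2.34; exp(-2.34) = 0.0963276
2.61947 * 0.0963276 = 0.252327
1 + 0.252327 = 1.25233
N = 1636 / 1.25233 = 1306.36 ≈ 1306

1306


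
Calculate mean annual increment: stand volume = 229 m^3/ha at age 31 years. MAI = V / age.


MAI = 229 / 31 = 7.3871 ≈ 7.39 m^3/ha/yr

7.39 m^3/ha/yr


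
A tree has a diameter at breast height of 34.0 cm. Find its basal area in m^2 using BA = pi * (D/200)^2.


D/200 = 34.0/200 = 0.17 m
(D/200)^2 = 0.17^2 = 0.0289
BA = 3.141593 * 0.0289 = 0.0907920 ≈ 0.0908 m^2

0.0908 m^2


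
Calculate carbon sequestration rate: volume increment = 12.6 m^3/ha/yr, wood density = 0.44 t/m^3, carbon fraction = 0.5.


C = 12.6 * 0.44 * 0.5 = 2.772 ≈ 2.77 t C/ha/yr

2.77 t C/ha/yr


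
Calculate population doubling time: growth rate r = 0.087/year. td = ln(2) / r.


td = ln(2) / 0.087 = 0.693147 / 0.087 = 7.96721 ≈ 8.0 years

8.0 years


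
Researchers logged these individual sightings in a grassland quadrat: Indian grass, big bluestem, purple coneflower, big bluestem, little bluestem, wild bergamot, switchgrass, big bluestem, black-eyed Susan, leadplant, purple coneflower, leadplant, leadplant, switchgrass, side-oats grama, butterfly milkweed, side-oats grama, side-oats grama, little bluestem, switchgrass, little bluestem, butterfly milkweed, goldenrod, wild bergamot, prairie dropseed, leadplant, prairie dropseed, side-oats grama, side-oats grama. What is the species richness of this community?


Total individuals logged = 29
Distinct species (count of individuals): Indian grass (1), big bluestem (3), purple coneflower (2), little bluestem (3), wild bergamot (2), switchgrass (3), black-eyed Susan (1), leadplant (4), side-oats grama (5), butterfly milkweed (2), goldenrod (1), prairie dropseed (2)
Species richness = number of distinct species = 12

12


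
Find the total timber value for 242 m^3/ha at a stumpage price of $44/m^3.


Value = 242 * 44 = $10648/ha

$10648/ha


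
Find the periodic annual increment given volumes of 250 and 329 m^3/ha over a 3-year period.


PAI = (V2 - V1) / period = (329 - 250) / 3 = 79 / 3 = 26.3333 ≈ 26.33 m^3/ha/yr

26.33 m^3/ha/yr


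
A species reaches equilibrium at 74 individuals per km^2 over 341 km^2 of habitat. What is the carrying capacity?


K = 74 * 341 = 25234 individuals

25234 individuals


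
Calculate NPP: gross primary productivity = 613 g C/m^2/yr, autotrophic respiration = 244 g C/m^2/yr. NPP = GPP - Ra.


NPP = GPP - Ra = 613 - 244 = 369 g C/m^2/yr

369 g C/m^2/yr


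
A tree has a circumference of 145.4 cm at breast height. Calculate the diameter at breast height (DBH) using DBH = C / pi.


DBH = C / pi = 145.4 / 3.141593 = 46.2823 ≈ 46.28 cm

46.28 cm


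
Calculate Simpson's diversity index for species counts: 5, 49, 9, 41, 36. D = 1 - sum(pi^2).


Total N = 5 + 49 + 9 + 41 + 36 = 140
Per-species terms:
  p = 5/140 = 0.035714; p^2 = 0.035714^2 = 0.001275
  p = 49/140 = 0.350000; p^2 = 0.350000^2 = 0.122500
  p = 9/140 = 0.064286; p^2 = 0.064286^2 = 0.004133
  p = 41/140 = 0.292857; p^2 = 0.292857^2 = 0.085765
  p = 36/140 = 0.257143; p^2 = 0.257143^2 = 0.066123
sum(p^2) = 0.001275 + 0.122500 + 0.004133 + 0.085765 + 0.066123 = 0.279796
D = 1 - 0.279796 = 0.720204 ≈ 0.7202

0.7202


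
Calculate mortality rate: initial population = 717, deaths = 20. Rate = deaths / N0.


Mortality rate = 20 / 717 = 0.027894 ≈ 0.0279

0.0279


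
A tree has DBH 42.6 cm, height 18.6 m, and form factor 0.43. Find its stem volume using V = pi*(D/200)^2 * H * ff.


(D/200)^2 = (42.6/200)^2 = 0.213^2 = 0.045369
BA = 3.141593 * 0.045369 = 0.142531 m^2
V = 0.142531 * 18.6 * 0.43 = 1.13996 ≈ 1.140 m^3

1.140 m^3


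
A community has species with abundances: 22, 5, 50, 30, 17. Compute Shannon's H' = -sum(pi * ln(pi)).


Total N = 22 + 5 + 50 + 30 + 17 = 124
Per-species terms:
  p = 22/124 = 0.177419; ln(p) = -1.729241; p*ln(p) = 0.177419 * (-1.729241) = -0.306800
  p = 5/124 = 0.040323; ln(p) = -3.210833; p*ln(p) = 0.040323 * (-3.210833) = -0.129470
  p = 50/124 = 0.403226; ln(p) = -0.908258; p*ln(p) = 0.403226 * (-0.908258) = -0.366233
  p = 30/124 = 0.241935; ln(p) = -1.419086; p*ln(p) = 0.241935 * (-1.419086) = -0.343327
  p = 17/124 = 0.137097; ln(p) = -1.987067; p*ln(p) = 0.137097 * (-1.987067) = -0.272421
sum(p*ln(p)) = (-0.306800) + (-0.129470) + (-0.366233) + (-0.343327) + (-0.272421) = -1.418251
H' = -(-1.418251) = 1.418251 ≈ 1.4183

1.4183


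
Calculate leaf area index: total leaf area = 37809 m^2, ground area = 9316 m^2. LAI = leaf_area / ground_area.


LAI = 37809 / 9316 = 4.0585 ≈ 4.06

4.06


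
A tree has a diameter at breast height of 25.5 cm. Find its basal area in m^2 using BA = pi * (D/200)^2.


D/200 = 25.5/200 = 0.1275 m
(D/200)^2 = 0.1275^2 = 0.01625625
BA = 3.141593 * 0.01625625 = 0.0510705 ≈ 0.0511 m^2

0.0511 m^2


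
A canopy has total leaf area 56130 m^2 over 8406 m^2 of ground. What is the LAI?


LAI = 56130 / 8406 = 6.6774 ≈ 6.68

6.68


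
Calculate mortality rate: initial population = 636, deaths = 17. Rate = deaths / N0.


Mortality rate = 17 / 636 = 0.026730 ≈ 0.0267

0.0267


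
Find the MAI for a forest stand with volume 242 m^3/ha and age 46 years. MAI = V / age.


MAI = 242 / 46 = 5.2609 ≈ 5.26 m^3/ha/yr

5.26 m^3/ha/yr


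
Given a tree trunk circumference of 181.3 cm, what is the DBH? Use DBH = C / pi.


DBH = C / pi = 181.3 / 3.141593 = 57.7096 ≈ 57.71 cm

57.71 cm


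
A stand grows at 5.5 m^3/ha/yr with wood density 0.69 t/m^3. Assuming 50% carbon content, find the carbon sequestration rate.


C = 5.5 * 0.69 * 0.5 = 1.8975 ≈ 1.90 t C/ha/yr

1.90 t C/ha/yr


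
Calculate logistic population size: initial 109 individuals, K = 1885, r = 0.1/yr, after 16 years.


(K - N0)/N0 = (1885 - 109)/109 = 1776/109 = 16.2936
r*t = 0.1 * 16 = 1.6; exp(-1.6) = 0.201897
16.2936 * 0.201897 = 3.28963
1 + 3.28963 = 4.28963
N = 1885 / 4.28963 = 439.432 ≈ 439

439


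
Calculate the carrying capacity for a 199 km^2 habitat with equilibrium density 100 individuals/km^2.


K = 100 * 199 = 19900 individuals

19900 individuals


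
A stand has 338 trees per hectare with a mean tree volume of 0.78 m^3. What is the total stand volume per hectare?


V_stand = 338 * 0.78 = 263.64 ≈ 263.6 m^3/ha

263.6 m^3/ha


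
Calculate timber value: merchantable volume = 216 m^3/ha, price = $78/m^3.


Value = 216 * 78 = $16848/ha

$16848/ha


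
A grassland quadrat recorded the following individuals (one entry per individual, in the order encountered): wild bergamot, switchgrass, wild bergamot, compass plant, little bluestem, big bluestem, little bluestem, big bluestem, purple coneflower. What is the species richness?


Total individuals logged = 9
Distinct species (count of individuals): wild bergamot (2), switchgrass (1), compass plant (1), little bluestem (2), big bluestem (2), purple coneflower (1)
Species richness = number of distinct species = 6

6
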